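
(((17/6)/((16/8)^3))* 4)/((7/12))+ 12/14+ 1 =30/7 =4.29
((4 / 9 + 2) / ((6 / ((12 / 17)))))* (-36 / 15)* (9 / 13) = -528 / 1105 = -0.48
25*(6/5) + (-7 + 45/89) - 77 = -4761/89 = -53.49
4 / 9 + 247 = 2227 / 9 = 247.44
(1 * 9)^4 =6561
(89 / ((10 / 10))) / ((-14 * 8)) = -89 / 112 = -0.79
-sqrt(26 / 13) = -sqrt(2) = -1.41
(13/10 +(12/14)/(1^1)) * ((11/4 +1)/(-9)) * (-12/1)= 151/14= 10.79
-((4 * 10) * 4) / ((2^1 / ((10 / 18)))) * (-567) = 25200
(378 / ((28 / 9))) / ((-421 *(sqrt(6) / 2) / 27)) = -2187 *sqrt(6) / 842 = -6.36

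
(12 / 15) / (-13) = -4 / 65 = -0.06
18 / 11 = 1.64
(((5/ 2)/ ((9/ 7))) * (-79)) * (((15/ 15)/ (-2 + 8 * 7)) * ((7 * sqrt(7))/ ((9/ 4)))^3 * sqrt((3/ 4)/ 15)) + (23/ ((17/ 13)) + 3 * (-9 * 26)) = -11635/ 17-10622024 * sqrt(35)/ 177147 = -1039.15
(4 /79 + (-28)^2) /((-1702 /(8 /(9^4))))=-247760 /441089469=-0.00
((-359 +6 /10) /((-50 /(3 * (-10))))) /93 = -1792 /775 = -2.31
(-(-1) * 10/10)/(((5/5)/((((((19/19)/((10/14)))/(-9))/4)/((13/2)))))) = -7/1170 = -0.01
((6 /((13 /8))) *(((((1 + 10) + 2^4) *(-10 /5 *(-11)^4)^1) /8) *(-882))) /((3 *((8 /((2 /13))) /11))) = 3835268514 /169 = 22693896.53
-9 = -9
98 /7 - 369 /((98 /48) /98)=-17698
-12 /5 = -2.40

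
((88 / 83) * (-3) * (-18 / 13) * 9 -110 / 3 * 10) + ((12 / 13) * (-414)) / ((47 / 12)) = -64598396 / 152139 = -424.60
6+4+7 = 17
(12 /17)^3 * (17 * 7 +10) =222912 /4913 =45.37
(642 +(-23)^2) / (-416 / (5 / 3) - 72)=-5855 / 1608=-3.64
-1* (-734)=734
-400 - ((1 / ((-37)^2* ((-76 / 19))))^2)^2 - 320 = -647420212946718721 / 899194740203776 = -720.00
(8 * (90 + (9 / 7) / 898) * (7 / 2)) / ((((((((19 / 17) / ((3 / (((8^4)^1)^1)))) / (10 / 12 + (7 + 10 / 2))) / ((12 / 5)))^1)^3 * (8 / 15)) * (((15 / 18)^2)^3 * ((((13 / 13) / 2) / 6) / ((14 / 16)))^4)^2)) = 2066032590652811626916380897049001 / 40366125875200000000000000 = 51182335.33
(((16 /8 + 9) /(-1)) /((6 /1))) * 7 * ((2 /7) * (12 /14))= -22 /7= -3.14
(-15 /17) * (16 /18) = -40 /51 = -0.78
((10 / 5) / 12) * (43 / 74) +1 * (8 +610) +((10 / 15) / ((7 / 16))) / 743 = 618.10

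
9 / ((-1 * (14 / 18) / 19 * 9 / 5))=-122.14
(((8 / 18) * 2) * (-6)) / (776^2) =-1 / 112908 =-0.00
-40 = -40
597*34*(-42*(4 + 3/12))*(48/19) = -173913264/19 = -9153329.68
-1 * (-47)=47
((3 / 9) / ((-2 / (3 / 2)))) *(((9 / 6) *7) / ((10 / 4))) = -21 / 20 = -1.05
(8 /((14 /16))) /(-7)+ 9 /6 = 19 /98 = 0.19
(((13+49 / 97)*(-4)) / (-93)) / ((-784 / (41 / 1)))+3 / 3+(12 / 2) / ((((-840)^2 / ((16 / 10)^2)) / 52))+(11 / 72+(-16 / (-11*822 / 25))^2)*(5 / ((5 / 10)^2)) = 1093173726343663 / 268893621005625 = 4.07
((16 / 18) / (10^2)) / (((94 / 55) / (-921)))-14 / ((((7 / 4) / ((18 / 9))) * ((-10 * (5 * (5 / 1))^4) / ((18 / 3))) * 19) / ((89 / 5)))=-125317757023 / 26162109375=-4.79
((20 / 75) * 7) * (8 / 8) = 28 / 15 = 1.87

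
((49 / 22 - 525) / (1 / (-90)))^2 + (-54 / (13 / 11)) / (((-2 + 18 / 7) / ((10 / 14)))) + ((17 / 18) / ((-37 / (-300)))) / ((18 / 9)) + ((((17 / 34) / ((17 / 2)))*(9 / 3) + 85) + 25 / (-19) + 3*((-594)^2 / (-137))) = 34206933304490846425 / 15452714706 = 2213652031.72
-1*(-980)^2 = -960400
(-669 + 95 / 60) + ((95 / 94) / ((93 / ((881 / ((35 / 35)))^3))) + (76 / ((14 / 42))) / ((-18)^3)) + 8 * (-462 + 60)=10518149007407 / 1416204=7427001.34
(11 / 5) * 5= 11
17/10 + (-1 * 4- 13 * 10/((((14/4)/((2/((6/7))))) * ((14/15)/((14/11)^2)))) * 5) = -912783/1210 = -754.37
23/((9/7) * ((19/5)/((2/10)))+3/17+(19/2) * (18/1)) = 2737/23277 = 0.12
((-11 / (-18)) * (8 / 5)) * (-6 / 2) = -44 / 15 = -2.93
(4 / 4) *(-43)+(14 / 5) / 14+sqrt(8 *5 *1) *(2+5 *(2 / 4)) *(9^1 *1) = -214 / 5+81 *sqrt(10) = 213.34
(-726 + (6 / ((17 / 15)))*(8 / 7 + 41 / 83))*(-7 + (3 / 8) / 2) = 4886.84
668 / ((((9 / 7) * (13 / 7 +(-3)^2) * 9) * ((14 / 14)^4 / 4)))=32732 / 1539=21.27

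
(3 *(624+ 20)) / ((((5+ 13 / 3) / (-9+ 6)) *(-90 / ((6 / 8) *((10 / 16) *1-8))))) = -12213 / 320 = -38.17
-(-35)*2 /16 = 4.38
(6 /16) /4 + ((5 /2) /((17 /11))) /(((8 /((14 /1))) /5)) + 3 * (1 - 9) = -9.75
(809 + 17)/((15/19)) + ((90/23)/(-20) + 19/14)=2529539/2415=1047.43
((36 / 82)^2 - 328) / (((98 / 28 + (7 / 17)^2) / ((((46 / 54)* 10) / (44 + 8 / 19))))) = -347964999460 / 20312089497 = -17.13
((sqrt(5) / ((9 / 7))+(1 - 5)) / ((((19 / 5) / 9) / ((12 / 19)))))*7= -15120 / 361+2940*sqrt(5) / 361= -23.67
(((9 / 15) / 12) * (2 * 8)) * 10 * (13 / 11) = 104 / 11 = 9.45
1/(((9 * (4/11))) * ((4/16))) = 11/9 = 1.22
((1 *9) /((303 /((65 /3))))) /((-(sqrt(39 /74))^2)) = -370 /303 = -1.22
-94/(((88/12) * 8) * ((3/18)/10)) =-96.14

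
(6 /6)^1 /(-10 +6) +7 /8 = 5 /8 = 0.62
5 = 5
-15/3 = -5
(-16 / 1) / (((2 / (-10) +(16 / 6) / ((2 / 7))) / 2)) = -480 / 137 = -3.50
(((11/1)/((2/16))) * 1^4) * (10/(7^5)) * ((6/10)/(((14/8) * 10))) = 1056/588245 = 0.00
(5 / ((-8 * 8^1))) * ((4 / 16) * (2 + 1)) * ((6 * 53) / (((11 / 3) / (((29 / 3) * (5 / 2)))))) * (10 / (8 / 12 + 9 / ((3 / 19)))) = -5187375 / 243584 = -21.30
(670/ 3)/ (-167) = -670/ 501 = -1.34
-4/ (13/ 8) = -32/ 13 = -2.46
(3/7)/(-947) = -0.00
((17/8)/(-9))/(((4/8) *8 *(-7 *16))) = 17/32256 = 0.00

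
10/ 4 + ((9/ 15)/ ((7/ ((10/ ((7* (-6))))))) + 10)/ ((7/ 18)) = 19319/ 686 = 28.16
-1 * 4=-4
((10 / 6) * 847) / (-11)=-385 / 3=-128.33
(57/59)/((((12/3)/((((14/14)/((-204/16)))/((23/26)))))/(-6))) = 2964/23069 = 0.13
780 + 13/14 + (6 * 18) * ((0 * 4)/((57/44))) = 10933/14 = 780.93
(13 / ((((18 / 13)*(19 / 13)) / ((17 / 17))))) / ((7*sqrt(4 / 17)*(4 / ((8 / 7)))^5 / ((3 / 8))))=2197*sqrt(17) / 6705993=0.00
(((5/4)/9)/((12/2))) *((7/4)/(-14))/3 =-5/5184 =-0.00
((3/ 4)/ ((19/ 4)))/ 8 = 3/ 152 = 0.02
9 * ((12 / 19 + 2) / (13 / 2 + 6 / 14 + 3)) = 6300 / 2641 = 2.39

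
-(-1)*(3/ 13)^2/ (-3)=-3/ 169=-0.02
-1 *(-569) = 569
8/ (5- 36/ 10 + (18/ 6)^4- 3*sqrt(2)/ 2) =600*sqrt(2)/ 339263 + 32960/ 339263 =0.10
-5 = -5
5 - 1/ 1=4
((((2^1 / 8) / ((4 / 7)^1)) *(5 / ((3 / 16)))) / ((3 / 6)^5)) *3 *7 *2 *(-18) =-282240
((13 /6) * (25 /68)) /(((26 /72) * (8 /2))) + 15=2115 /136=15.55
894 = 894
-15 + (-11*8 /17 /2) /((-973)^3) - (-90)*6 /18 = 234897665879 /15659844389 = 15.00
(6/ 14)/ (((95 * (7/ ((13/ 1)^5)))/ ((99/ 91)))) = 8482617/ 32585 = 260.32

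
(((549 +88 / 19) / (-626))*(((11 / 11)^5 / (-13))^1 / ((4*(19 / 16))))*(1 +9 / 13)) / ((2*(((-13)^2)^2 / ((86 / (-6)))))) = -0.00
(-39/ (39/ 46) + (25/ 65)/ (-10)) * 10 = -460.38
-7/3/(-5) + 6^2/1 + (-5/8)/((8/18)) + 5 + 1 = 19709/480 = 41.06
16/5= 3.20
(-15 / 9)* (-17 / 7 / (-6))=-0.67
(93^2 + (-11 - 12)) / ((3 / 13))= 112138 / 3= 37379.33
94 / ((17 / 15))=1410 / 17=82.94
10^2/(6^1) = 50/3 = 16.67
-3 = -3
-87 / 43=-2.02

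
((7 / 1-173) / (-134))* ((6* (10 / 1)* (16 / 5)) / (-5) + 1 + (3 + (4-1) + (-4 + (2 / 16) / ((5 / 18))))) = -58017 / 1340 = -43.30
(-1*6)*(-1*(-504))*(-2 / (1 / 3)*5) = 90720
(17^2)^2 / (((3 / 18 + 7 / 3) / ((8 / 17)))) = 78608 / 5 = 15721.60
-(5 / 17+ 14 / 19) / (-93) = 0.01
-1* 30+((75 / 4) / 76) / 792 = -2407655 / 80256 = -30.00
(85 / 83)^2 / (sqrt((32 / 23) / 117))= 21675 *sqrt(598) / 55112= 9.62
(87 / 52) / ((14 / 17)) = 1479 / 728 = 2.03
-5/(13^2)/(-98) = 5/16562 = 0.00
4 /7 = 0.57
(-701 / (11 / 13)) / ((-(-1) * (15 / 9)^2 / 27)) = -2214459 / 275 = -8052.58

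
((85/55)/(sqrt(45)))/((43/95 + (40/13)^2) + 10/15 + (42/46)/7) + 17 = 1255501 * sqrt(5)/130596928 + 17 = 17.02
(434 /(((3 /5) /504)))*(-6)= -2187360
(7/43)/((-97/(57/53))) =-399/221063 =-0.00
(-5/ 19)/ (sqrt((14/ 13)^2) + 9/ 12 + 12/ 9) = -780/ 9367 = -0.08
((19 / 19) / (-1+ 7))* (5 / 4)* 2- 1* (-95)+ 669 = 9173 / 12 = 764.42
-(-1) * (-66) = -66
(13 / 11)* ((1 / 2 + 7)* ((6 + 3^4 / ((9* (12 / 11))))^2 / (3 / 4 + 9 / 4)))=211185 / 352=599.96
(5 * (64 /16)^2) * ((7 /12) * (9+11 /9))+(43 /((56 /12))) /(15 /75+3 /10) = 93643 /189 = 495.47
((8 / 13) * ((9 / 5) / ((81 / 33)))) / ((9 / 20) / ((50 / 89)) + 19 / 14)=123200 / 589173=0.21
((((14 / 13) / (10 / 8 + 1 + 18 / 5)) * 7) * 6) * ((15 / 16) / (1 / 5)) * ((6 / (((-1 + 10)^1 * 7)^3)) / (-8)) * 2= -125 / 574938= -0.00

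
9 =9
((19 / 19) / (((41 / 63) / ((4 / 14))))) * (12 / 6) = 36 / 41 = 0.88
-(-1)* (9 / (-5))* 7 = -63 / 5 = -12.60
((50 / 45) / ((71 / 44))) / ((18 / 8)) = 1760 / 5751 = 0.31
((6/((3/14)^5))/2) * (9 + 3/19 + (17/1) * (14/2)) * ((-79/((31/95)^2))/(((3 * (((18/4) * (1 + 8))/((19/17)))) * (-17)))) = 1867426173368000/5466539907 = 341610.27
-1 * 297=-297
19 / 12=1.58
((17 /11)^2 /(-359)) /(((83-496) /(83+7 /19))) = 0.00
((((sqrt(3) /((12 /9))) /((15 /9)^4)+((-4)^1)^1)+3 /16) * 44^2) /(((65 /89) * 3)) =-656909 /195+3489156 * sqrt(3) /40625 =-3220.00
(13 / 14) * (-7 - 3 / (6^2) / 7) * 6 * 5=-38285 / 196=-195.33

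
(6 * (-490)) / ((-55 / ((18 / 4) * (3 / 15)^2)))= 2646 / 275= 9.62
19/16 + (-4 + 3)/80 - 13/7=-191/280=-0.68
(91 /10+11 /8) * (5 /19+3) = 12989 /380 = 34.18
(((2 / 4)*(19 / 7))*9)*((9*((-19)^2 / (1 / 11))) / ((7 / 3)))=18334107 / 98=187082.72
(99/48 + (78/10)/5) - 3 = 249/400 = 0.62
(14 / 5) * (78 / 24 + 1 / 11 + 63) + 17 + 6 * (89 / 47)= 1106981 / 5170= 214.12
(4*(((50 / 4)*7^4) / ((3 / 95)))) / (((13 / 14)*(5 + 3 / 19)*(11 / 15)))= 154778750 / 143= 1082368.88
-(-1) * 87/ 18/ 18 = 29/ 108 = 0.27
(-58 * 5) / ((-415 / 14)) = 812 / 83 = 9.78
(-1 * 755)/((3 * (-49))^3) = 755/3176523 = 0.00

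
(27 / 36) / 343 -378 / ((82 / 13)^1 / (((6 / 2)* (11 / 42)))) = -2648523 / 56252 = -47.08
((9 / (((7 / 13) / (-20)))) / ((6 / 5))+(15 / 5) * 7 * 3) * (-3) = 4527 / 7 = 646.71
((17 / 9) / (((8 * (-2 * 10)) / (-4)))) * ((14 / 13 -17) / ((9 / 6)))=-0.50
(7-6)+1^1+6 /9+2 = 14 /3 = 4.67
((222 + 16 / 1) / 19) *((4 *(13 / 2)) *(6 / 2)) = 18564 / 19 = 977.05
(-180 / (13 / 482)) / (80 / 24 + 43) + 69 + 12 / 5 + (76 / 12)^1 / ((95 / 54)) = -124755 / 1807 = -69.04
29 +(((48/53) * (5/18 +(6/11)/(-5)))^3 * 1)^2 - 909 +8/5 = -392872113959763548620169864/447258788303940265640625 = -878.40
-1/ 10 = -0.10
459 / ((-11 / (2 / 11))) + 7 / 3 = -5.25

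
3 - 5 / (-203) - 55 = -10551 / 203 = -51.98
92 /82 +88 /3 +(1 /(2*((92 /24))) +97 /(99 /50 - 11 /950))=42249784 /529023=79.86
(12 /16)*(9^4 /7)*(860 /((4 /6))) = 12695535 /14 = 906823.93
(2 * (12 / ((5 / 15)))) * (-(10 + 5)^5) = -54675000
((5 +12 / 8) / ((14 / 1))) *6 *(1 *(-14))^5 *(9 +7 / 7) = -14982240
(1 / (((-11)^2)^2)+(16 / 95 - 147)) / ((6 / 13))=-442492297 / 1390895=-318.13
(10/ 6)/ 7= 5/ 21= 0.24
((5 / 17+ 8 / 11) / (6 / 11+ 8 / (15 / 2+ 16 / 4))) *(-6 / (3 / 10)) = -43930 / 2669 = -16.46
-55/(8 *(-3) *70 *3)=11/1008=0.01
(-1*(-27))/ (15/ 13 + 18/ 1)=117/ 83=1.41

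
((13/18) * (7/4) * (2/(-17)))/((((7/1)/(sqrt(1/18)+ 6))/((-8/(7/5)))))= 65 * sqrt(2)/3213+ 260/357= 0.76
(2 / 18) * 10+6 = 64 / 9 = 7.11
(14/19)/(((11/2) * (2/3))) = 42/209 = 0.20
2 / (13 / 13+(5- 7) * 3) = -2 / 5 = -0.40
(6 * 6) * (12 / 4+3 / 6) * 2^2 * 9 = 4536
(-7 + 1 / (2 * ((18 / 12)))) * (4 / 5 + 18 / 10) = -52 / 3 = -17.33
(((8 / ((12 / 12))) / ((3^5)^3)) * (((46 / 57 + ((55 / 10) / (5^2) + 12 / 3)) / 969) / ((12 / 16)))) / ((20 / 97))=5558876 / 297199942624125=0.00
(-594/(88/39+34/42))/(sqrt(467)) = -6006 *sqrt(467)/14477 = -8.97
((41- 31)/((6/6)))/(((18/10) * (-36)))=-25/162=-0.15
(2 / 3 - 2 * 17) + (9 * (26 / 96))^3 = -231643 / 12288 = -18.85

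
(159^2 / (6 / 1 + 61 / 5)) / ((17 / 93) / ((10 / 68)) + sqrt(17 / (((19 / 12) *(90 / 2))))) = 18985398975 / 14365624-1822128075 *sqrt(4845) / 244215608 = 802.24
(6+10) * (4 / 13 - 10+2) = -1600 / 13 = -123.08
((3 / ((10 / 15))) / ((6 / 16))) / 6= 2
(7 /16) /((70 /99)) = 0.62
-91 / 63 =-13 / 9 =-1.44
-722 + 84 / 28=-719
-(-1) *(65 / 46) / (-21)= -65 / 966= -0.07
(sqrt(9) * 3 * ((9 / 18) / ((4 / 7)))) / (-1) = -63 / 8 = -7.88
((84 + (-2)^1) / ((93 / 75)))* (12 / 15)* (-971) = -1592440 / 31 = -51369.03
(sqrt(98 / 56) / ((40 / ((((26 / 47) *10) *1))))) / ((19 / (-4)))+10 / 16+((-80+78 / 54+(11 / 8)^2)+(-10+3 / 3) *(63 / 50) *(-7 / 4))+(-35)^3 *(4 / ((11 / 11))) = -2470409207 / 14400 - 13 *sqrt(7) / 893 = -171556.23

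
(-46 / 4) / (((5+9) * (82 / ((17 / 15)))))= -391 / 34440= -0.01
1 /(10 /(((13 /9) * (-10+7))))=-13 /30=-0.43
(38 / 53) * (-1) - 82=-4384 / 53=-82.72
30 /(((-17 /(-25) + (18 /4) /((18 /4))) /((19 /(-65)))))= -475 /91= -5.22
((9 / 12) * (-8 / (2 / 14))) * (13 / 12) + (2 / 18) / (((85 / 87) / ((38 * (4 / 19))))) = -22741 / 510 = -44.59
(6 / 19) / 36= 1 / 114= 0.01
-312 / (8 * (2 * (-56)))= 39 / 112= 0.35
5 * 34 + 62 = 232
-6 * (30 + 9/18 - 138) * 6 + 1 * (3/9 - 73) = 11392/3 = 3797.33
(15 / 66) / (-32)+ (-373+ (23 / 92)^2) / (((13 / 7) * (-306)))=0.65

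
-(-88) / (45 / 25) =48.89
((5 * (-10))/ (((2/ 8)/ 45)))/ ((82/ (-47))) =211500/ 41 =5158.54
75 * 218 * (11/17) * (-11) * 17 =-1978350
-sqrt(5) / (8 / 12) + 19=19-3 *sqrt(5) / 2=15.65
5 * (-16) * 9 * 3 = -2160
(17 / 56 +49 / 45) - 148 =-369451 / 2520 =-146.61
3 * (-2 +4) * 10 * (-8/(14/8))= -1920/7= -274.29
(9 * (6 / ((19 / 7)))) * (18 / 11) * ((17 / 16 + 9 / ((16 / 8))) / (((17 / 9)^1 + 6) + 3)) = 194643 / 11704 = 16.63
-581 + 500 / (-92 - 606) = -203019 / 349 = -581.72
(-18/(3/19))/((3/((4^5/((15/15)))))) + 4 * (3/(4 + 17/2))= -972776/25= -38911.04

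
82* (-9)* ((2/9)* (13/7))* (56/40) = -2132/5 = -426.40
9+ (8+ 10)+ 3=30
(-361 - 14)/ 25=-15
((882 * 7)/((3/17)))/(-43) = -813.63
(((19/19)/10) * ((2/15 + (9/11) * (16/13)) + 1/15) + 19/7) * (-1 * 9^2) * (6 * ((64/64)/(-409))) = 34479513/10235225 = 3.37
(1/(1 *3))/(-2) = -1/6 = -0.17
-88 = -88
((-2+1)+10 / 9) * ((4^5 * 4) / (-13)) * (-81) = 36864 / 13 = 2835.69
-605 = -605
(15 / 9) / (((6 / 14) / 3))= 35 / 3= 11.67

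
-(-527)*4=2108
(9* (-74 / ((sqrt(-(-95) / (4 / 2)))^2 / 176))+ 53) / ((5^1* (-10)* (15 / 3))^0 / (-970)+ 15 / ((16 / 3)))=-356024144 / 414523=-858.88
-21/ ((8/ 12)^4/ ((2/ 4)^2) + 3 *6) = -1701/ 1522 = -1.12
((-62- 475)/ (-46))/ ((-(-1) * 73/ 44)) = 11814/ 1679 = 7.04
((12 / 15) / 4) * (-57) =-57 / 5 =-11.40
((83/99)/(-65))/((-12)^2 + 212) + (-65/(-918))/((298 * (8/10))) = 18158507/69632980560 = 0.00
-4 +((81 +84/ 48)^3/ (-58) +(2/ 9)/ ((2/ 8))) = -326486155/ 33408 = -9772.69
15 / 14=1.07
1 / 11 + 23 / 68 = 321 / 748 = 0.43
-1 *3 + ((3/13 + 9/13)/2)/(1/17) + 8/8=76/13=5.85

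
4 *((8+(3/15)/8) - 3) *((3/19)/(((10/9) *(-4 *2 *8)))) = -5427/121600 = -0.04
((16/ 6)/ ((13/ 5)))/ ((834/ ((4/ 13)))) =80/ 211419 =0.00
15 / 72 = 5 / 24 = 0.21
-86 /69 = -1.25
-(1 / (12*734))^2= -1 / 77580864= -0.00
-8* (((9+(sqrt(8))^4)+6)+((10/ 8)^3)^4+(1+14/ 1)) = -1821198929/ 2097152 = -868.42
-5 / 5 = -1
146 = 146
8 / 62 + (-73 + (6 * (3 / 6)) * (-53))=-7188 / 31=-231.87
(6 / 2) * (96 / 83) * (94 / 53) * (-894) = -5501.79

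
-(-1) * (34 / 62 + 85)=2652 / 31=85.55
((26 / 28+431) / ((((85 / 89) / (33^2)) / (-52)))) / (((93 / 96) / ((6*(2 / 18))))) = -325079753856 / 18445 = -17624275.08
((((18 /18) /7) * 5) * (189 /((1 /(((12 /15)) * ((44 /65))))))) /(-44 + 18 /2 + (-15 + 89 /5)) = -4752 /2093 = -2.27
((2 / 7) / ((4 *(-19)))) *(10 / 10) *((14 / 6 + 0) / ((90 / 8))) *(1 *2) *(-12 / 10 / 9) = 8 / 38475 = 0.00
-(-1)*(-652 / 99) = -6.59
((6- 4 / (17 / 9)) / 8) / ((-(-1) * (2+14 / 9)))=297 / 2176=0.14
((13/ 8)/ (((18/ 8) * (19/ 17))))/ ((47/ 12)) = 442/ 2679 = 0.16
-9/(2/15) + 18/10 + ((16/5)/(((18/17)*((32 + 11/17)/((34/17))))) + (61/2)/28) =-90105601/1398600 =-64.43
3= 3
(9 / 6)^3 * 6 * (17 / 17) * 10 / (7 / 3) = 1215 / 14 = 86.79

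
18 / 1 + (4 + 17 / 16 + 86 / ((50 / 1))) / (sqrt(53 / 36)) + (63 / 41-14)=227 / 41 + 8139 * sqrt(53) / 10600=11.13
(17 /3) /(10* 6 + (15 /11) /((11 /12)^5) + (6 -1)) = 30116537 /356651835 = 0.08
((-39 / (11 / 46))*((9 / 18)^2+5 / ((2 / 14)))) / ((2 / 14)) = -885339 / 22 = -40242.68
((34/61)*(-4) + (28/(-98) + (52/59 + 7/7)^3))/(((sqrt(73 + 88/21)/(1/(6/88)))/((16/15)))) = 85278193088*sqrt(34041)/2132348494395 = 7.38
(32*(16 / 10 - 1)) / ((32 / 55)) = 33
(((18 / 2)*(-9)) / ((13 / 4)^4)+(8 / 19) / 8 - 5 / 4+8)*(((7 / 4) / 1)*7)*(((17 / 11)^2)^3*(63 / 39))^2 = 166061840539765726960760349 / 4605172677722143239856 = 36059.85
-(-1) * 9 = 9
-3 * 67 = -201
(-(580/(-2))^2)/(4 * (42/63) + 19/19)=-22936.36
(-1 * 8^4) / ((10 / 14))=-28672 / 5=-5734.40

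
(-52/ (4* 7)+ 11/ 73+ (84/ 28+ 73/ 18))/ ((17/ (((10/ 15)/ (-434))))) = -49201/ 101794266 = -0.00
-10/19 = -0.53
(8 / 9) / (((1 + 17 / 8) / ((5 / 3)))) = 64 / 135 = 0.47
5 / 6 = 0.83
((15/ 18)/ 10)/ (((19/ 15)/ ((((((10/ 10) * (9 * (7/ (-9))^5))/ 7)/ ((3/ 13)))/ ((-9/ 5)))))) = 0.06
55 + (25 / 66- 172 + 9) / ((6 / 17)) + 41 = -364.76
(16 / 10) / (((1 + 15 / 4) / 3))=96 / 95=1.01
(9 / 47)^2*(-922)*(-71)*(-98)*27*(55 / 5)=-69865230.75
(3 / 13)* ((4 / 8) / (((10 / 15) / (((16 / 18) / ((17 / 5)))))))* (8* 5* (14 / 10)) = 560 / 221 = 2.53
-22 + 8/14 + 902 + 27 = 6353/7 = 907.57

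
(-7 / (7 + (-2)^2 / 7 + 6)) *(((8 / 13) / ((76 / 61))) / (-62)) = 2989 / 727415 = 0.00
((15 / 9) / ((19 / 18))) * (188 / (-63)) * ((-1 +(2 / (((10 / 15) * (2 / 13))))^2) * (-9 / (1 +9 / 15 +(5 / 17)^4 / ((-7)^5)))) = 714893401668950 / 71122677523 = 10051.55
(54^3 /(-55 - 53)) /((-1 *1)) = 1458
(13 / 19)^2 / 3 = 169 / 1083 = 0.16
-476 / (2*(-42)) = 17 / 3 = 5.67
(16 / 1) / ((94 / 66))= 528 / 47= 11.23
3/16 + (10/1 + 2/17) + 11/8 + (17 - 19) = 9.68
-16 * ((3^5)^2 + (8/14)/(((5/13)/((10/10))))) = -33068272/35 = -944807.77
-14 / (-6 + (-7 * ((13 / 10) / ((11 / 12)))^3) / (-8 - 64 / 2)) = 11646250 / 4576017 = 2.55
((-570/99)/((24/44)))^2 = 9025/81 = 111.42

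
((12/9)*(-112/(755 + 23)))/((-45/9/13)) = 2912/5835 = 0.50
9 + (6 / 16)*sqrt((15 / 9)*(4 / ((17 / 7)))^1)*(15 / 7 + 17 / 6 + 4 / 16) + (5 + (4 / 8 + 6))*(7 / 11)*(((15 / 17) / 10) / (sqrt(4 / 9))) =439*sqrt(1785) / 5712 + 14913 / 1496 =13.22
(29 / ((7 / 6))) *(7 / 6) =29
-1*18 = -18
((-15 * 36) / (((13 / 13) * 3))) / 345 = -12 / 23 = -0.52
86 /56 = 43 /28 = 1.54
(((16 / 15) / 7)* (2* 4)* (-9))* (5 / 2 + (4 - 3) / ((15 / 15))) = -192 / 5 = -38.40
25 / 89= 0.28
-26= -26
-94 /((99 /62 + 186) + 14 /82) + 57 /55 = 2812849 /5250355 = 0.54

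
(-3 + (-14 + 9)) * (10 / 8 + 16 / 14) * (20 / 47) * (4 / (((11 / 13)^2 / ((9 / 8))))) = -51.20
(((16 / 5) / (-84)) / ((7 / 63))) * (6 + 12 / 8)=-18 / 7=-2.57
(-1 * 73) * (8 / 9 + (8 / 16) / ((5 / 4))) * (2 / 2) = -4234 / 45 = -94.09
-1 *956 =-956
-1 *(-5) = 5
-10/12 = -5/6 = -0.83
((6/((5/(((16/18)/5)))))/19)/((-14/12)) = -32/3325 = -0.01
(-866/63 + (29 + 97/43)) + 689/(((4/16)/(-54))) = -403116782/2709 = -148806.49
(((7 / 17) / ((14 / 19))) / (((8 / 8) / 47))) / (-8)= -893 / 272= -3.28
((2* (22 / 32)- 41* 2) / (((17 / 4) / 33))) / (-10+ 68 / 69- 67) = 293733 / 35666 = 8.24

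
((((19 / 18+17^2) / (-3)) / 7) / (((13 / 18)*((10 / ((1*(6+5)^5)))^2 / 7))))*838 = -56740684119722999 / 1950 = -29097786728063.08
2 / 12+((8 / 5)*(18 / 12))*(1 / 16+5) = 739 / 60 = 12.32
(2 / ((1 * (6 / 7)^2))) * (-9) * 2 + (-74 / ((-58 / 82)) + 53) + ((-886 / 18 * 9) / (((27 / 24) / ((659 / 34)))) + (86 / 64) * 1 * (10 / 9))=-178005959 / 23664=-7522.23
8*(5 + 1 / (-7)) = 272 / 7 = 38.86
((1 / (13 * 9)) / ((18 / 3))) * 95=95 / 702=0.14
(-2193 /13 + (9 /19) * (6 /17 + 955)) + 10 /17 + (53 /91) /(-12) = 100306433 /352716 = 284.38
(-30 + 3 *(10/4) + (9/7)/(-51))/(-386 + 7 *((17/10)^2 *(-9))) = 268050/6760033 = 0.04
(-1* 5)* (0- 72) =360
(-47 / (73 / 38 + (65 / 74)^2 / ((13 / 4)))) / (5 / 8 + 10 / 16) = -9780136 / 561435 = -17.42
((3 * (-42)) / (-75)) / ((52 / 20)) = 42 / 65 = 0.65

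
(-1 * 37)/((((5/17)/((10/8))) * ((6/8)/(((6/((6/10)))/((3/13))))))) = -81770/9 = -9085.56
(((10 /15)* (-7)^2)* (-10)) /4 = -245 /3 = -81.67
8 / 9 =0.89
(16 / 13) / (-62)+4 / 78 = 38 / 1209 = 0.03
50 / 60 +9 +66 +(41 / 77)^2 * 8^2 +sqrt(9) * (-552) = -55567345 / 35574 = -1562.02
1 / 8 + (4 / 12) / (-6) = 5 / 72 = 0.07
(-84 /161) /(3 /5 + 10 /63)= -3780 /5497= -0.69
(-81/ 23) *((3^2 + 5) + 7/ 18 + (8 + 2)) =-3951/ 46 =-85.89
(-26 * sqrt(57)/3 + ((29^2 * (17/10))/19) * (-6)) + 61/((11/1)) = -466006/1045 - 26 * sqrt(57)/3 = -511.37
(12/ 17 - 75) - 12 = -1467/ 17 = -86.29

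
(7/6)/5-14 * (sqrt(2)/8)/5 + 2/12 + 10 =52/5-7 * sqrt(2)/20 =9.91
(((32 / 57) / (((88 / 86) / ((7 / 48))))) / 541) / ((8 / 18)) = 301 / 904552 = 0.00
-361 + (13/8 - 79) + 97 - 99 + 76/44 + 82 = -31385/88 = -356.65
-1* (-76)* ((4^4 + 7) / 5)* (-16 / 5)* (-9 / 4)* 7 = 5036976 / 25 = 201479.04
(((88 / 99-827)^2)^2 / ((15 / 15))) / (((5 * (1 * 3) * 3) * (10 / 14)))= 14490033034.40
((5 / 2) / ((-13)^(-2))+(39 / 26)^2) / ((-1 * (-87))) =1699 / 348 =4.88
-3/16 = -0.19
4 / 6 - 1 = -1 / 3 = -0.33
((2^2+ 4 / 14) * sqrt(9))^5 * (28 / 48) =492075000 / 2401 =204945.86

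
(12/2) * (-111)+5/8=-5323/8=-665.38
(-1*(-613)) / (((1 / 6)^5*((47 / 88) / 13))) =5453091072 / 47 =116023214.30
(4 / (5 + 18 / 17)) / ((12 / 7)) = 119 / 309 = 0.39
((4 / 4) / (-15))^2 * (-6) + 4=298 / 75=3.97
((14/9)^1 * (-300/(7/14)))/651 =-1.43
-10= -10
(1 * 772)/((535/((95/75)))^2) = 278692/64400625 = 0.00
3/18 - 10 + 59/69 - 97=-4875/46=-105.98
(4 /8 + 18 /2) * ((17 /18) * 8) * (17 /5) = 244.04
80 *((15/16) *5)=375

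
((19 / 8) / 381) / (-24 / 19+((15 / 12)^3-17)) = -2888 / 7556373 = -0.00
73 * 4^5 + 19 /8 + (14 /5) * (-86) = 2980543 /40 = 74513.58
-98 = -98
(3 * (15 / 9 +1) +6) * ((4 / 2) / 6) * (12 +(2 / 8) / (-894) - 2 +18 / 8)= 306635 / 5364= 57.17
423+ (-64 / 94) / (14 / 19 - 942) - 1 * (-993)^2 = -985626.00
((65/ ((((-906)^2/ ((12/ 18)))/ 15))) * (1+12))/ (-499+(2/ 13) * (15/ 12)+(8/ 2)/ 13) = -4225/ 204593373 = -0.00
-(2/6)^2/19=-1/171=-0.01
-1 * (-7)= 7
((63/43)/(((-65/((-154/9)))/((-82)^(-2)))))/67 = 539/629584930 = 0.00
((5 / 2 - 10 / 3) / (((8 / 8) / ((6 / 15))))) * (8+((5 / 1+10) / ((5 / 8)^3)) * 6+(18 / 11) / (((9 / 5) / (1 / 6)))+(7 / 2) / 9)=-1867043 / 14850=-125.73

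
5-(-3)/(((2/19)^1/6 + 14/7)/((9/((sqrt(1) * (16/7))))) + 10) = 5.29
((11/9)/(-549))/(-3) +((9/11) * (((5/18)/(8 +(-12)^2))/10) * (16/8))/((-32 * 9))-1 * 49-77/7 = -95169599599/1586179584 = -60.00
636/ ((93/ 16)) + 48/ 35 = 120208/ 1085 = 110.79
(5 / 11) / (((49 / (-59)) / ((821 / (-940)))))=48439 / 101332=0.48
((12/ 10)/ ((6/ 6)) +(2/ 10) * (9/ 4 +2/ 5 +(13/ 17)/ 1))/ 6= 1067/ 3400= 0.31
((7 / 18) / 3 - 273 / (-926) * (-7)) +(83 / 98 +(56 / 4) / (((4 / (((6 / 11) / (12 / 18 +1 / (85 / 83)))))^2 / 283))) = 340927155768242 / 13012305513669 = 26.20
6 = 6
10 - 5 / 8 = 75 / 8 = 9.38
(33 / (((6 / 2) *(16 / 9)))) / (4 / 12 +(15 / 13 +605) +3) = 3861 / 380320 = 0.01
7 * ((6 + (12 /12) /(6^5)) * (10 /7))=233285 /3888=60.00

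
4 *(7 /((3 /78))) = 728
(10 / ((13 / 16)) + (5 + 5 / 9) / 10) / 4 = 1505 / 468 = 3.22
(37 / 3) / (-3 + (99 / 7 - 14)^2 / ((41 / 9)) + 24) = 74333 / 126594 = 0.59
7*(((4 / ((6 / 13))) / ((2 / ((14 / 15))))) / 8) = 637 / 180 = 3.54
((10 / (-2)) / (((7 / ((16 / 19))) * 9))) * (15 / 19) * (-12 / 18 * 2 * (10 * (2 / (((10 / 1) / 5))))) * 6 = 32000 / 7581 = 4.22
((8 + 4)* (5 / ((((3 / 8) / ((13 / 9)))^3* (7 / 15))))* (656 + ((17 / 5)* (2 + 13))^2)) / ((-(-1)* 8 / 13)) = 595348332800 / 15309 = 38888779.99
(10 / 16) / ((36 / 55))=275 / 288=0.95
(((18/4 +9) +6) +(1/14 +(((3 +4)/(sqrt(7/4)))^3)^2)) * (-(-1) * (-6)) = -922806/7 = -131829.43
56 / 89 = 0.63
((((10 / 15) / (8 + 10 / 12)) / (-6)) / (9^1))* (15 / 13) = -10 / 6201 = -0.00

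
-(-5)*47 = 235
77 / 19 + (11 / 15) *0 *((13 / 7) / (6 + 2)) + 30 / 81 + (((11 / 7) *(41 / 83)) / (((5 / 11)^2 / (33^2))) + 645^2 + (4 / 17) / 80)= 212871071472061 / 506690100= 420120.84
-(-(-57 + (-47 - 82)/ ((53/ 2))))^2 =-10751841/ 2809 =-3827.64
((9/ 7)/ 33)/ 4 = 3/ 308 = 0.01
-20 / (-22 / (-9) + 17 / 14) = -2520 / 461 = -5.47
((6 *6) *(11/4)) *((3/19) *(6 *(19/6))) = 297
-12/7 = -1.71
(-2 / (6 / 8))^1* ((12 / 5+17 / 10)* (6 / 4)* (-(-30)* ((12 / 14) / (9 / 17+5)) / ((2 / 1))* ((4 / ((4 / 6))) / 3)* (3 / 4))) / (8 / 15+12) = -4.56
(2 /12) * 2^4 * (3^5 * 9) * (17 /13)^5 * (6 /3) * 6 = 99367272288 /371293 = 267624.95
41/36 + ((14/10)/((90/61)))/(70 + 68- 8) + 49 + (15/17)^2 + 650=2962546007/4226625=700.92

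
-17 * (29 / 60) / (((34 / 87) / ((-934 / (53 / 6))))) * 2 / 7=1178241 / 1855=635.17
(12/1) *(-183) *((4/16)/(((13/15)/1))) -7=-8326/13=-640.46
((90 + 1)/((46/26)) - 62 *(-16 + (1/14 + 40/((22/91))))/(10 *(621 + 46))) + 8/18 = 233377337/4622310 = 50.49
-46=-46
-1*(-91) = 91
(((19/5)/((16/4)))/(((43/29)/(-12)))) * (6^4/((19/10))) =-5244.28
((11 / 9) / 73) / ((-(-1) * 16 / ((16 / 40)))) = 11 / 26280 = 0.00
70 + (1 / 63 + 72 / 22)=73.29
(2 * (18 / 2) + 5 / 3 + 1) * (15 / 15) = 62 / 3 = 20.67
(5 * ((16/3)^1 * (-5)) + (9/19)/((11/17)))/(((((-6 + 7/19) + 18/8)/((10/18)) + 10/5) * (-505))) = -332564/5176149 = -0.06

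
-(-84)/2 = 42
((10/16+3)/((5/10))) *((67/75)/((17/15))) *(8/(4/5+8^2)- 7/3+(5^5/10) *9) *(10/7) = 884583781/38556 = 22942.83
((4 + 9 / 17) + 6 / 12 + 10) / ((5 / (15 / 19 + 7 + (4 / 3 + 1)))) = 30.43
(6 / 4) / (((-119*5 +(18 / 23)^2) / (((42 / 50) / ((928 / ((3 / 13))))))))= -99981 / 189664779200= -0.00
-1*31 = -31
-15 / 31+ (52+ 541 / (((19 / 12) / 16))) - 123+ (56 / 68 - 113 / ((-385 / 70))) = 596626180 / 110143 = 5416.83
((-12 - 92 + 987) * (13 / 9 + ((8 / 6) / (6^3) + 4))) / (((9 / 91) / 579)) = 13693677907 / 486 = 28176291.99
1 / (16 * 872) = 0.00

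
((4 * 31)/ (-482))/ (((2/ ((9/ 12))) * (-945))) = 31/ 303660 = 0.00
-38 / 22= -19 / 11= -1.73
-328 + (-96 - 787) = -1211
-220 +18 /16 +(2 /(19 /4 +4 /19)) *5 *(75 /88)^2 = -9917624 /45617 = -217.41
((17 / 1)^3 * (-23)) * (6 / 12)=-112999 / 2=-56499.50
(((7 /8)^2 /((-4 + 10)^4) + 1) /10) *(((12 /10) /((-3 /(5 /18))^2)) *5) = 414965 /80621568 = 0.01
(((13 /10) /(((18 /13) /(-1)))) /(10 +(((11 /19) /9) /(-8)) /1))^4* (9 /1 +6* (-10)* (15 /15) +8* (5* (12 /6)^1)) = 49326375287228624 /21818605573072950625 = 0.00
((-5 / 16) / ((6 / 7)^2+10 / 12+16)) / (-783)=49 / 2156904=0.00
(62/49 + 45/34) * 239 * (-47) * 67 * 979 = -3177845006897/1666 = -1907469992.14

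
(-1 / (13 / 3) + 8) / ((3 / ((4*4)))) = 1616 / 39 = 41.44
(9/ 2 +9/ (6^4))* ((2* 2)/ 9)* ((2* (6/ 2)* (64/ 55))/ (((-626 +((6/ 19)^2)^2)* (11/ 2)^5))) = -3936736768/ 886847684320125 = -0.00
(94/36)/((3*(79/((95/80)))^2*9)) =16967/776480256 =0.00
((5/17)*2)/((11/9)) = 90/187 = 0.48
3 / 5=0.60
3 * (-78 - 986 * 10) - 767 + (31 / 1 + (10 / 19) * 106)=-579390 / 19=-30494.21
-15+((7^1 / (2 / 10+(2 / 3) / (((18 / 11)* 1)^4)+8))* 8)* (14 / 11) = -65723415 / 10260217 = -6.41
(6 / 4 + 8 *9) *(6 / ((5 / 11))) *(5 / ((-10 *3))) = -1617 / 10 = -161.70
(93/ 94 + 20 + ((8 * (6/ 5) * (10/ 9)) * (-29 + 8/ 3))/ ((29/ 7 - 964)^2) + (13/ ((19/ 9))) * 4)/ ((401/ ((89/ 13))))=2946351698182631/ 3782866117533282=0.78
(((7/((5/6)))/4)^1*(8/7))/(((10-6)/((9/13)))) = 27/65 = 0.42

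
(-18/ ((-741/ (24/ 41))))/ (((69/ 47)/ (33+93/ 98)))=3752856/ 11413129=0.33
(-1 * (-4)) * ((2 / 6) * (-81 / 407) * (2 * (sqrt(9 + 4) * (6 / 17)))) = -1296 * sqrt(13) / 6919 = -0.68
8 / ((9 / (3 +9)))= 32 / 3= 10.67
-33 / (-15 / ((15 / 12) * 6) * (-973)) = -33 / 1946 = -0.02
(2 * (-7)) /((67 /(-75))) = 1050 /67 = 15.67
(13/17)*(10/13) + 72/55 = 1774/935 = 1.90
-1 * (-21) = 21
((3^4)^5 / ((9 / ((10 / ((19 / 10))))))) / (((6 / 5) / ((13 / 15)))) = 27980368650 / 19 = 1472650981.58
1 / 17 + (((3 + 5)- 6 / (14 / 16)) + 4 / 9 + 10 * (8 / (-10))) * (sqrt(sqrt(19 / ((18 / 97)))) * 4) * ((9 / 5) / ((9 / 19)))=-15352 * 1843^(1 / 4) * 2^(3 / 4) * sqrt(3) / 945 + 1 / 17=-310.00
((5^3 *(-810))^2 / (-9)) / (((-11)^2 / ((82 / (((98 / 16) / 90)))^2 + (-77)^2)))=-3986669917251562500 / 290521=-13722484492520.55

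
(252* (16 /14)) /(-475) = -0.61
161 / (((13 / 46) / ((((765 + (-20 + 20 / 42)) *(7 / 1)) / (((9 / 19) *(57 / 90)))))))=1159409300 / 117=9909481.20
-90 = -90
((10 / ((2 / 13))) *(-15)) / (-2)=975 / 2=487.50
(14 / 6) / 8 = 7 / 24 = 0.29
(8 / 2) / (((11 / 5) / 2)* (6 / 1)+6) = 20 / 63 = 0.32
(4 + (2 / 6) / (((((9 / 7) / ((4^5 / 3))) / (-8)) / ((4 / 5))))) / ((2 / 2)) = -227756 / 405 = -562.36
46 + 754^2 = 568562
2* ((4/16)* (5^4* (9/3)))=1875/2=937.50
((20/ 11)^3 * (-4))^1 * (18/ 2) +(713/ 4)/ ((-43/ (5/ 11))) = -218.26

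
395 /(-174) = -395 /174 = -2.27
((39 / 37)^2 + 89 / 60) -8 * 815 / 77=-519144023 / 6324780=-82.08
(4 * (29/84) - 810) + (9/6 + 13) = -794.12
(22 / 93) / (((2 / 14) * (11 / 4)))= 0.60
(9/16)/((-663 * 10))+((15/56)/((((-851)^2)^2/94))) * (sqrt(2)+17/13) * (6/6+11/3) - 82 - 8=-1669065635523174403/18545156245859360+235 * sqrt(2)/1048934176802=-90.00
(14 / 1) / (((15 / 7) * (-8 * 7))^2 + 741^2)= 14 / 563481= 0.00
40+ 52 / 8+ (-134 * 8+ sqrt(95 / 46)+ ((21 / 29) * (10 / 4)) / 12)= -237881 / 232+ sqrt(4370) / 46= -1023.91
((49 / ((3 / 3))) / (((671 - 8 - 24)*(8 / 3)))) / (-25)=-49 / 42600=-0.00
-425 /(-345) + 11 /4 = 3.98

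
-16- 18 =-34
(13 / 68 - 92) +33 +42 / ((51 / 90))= 1041 / 68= 15.31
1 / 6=0.17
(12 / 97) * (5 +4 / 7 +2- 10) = -204 / 679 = -0.30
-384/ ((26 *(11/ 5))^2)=-2400/ 20449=-0.12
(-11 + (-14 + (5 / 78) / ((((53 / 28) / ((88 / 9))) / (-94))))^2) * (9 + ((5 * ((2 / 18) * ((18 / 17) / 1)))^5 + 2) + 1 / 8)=22674.89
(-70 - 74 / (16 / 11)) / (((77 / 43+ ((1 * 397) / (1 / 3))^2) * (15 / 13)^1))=-540553 / 7319371200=-0.00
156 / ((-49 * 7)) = -156 / 343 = -0.45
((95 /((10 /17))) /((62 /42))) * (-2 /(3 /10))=-22610 /31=-729.35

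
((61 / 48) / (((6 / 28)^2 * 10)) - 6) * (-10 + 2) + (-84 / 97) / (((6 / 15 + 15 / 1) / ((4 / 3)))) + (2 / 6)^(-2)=5010502 / 144045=34.78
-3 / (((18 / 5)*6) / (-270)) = 75 / 2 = 37.50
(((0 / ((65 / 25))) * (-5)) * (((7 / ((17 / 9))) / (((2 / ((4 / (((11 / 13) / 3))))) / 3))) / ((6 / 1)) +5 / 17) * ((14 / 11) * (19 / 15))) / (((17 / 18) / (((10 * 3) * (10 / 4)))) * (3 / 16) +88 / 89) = 0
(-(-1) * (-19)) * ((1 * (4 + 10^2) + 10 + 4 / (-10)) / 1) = -2158.40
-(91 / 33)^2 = -8281 / 1089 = -7.60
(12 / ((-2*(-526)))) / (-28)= -3 / 7364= -0.00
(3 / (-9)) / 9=-1 / 27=-0.04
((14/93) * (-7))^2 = 9604/8649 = 1.11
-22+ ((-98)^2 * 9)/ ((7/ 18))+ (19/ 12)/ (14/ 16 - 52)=222241.97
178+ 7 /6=1075 /6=179.17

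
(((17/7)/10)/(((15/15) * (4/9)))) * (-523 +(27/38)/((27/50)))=-27081/95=-285.06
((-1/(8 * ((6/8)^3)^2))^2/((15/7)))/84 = 65536/23914845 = 0.00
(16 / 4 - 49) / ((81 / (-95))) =52.78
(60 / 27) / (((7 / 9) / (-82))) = -1640 / 7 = -234.29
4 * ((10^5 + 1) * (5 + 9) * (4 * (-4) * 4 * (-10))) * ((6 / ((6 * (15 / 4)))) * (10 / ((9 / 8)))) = 229378293760 / 27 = 8495492361.48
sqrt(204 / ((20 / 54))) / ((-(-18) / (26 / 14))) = 13*sqrt(170) / 70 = 2.42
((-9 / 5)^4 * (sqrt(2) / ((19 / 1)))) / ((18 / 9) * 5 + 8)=729 * sqrt(2) / 23750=0.04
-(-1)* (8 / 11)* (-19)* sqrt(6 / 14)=-152* sqrt(21) / 77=-9.05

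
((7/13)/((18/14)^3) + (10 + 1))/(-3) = -106648/28431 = -3.75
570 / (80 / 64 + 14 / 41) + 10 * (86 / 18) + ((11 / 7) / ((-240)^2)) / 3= 14239680319 / 35078400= 405.94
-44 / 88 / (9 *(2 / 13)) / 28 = -13 / 1008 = -0.01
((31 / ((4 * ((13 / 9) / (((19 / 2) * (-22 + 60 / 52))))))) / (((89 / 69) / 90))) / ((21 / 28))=-98853.20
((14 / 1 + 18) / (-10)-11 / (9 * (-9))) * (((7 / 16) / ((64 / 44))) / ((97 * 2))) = -95557 / 20113920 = -0.00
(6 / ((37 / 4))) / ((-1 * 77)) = -24 / 2849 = -0.01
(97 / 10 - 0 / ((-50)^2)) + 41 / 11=1477 / 110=13.43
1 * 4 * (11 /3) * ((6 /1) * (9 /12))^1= 66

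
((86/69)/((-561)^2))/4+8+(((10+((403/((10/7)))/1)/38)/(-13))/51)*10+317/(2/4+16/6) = 107.84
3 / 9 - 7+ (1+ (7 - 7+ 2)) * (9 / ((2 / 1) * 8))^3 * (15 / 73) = -5881745 / 897024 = -6.56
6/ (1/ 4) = 24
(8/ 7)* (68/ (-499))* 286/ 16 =-9724/ 3493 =-2.78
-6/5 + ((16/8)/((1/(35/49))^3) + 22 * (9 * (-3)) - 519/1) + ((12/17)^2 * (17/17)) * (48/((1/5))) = -492604867/495635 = -993.89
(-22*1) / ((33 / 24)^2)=-128 / 11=-11.64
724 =724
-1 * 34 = -34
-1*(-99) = 99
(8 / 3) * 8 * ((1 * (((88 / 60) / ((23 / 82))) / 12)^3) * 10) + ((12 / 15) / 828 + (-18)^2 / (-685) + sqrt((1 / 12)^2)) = 6292882529179 / 364546437300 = 17.26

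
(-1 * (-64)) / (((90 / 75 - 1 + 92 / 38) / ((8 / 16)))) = 3040 / 249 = 12.21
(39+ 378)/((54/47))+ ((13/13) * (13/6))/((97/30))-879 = -899863/1746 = -515.39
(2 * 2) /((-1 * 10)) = -2 /5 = -0.40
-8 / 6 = -4 / 3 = -1.33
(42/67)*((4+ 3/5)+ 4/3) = 1246/335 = 3.72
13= 13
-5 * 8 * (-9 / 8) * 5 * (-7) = -1575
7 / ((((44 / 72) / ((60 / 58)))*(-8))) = -945 / 638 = -1.48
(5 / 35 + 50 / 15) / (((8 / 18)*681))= 73 / 6356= 0.01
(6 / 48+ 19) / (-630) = -17 / 560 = -0.03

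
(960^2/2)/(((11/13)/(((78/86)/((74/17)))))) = 1985817600/17501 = 113468.81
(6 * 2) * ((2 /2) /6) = 2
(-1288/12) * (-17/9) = 5474/27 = 202.74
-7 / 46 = -0.15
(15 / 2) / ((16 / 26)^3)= 32.18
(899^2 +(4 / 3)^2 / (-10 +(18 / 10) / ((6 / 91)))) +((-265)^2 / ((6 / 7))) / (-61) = 153265904849 / 189954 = 806858.00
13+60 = 73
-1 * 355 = -355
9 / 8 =1.12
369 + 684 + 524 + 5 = 1582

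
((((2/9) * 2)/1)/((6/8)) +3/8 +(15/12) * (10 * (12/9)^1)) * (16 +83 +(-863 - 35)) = -3043391/216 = -14089.77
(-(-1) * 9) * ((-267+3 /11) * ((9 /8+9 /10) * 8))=-2138886 /55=-38888.84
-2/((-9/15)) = 10/3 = 3.33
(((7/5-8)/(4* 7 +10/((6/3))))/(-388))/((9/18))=1/970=0.00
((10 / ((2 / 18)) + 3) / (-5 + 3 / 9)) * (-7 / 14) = 279 / 28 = 9.96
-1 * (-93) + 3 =96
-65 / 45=-13 / 9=-1.44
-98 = -98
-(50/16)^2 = -625/64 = -9.77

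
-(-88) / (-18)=-44 / 9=-4.89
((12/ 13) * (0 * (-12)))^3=0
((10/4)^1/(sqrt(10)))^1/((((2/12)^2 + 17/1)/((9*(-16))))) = -1296*sqrt(10)/613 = -6.69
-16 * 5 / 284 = -20 / 71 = -0.28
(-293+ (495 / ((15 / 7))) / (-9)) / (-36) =239 / 27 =8.85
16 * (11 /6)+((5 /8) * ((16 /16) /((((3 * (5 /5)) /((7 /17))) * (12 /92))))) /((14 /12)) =2033 /68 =29.90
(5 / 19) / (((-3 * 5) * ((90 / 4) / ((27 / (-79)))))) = 2 / 7505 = 0.00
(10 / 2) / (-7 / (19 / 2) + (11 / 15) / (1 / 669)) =475 / 46537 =0.01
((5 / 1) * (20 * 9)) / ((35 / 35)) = 900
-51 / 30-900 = -901.70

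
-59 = -59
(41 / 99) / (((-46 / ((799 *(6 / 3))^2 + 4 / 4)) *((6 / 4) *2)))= -7663.43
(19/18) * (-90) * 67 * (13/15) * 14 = -77228.67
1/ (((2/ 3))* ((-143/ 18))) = -0.19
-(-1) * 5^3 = 125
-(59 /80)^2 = -3481 /6400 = -0.54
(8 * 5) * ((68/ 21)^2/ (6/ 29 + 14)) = 1340960/ 45423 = 29.52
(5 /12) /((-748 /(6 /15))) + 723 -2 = 721.00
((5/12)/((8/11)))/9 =55/864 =0.06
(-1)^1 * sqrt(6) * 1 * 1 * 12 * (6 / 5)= -72 * sqrt(6) / 5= -35.27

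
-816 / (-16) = 51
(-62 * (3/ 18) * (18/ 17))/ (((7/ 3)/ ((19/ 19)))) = -558/ 119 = -4.69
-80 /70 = -1.14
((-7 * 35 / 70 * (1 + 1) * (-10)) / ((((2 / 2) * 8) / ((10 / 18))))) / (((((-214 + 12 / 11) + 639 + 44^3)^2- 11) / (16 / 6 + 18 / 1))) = 18755 / 1368235963836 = 0.00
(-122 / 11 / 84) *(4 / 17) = -0.03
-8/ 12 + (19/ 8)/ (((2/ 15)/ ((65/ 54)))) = 5983/ 288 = 20.77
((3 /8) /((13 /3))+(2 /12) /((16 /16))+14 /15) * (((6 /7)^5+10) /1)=12.41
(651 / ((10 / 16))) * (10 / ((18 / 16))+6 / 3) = 11341.87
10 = 10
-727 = -727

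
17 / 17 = 1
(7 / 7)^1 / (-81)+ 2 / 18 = 8 / 81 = 0.10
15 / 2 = 7.50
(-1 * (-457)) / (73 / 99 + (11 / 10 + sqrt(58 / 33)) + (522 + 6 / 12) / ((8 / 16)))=468884426670 / 1074058981561 -13572900 * sqrt(1914) / 1074058981561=0.44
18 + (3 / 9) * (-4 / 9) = 482 / 27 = 17.85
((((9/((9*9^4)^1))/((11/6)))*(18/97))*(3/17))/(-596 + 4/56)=-56/12258027837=-0.00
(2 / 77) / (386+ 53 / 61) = 122 / 1817123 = 0.00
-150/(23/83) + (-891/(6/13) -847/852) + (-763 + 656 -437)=-3016.80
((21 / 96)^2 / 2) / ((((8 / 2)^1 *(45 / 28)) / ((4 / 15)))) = 343 / 345600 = 0.00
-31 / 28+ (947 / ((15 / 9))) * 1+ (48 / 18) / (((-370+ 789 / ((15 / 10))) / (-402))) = 3058807 / 5460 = 560.22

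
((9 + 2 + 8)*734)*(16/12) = 55784/3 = 18594.67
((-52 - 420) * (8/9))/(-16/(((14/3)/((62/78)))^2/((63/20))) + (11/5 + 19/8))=-178680320/1325673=-134.78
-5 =-5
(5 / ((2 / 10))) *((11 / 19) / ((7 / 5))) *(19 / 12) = 1375 / 84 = 16.37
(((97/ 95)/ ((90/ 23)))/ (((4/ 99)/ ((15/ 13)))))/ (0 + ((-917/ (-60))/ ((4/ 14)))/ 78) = 1325214/ 121961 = 10.87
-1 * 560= -560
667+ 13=680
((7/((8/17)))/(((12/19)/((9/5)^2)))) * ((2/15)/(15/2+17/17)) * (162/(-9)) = -10773/500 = -21.55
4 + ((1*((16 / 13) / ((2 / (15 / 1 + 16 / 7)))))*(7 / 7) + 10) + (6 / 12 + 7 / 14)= 2333 / 91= 25.64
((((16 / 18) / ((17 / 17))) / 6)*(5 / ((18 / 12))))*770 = 30800 / 81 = 380.25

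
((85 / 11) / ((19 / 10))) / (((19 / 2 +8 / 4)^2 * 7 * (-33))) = -3400 / 25539591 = -0.00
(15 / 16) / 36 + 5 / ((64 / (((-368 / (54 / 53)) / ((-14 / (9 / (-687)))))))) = -335 / 923328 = -0.00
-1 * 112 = -112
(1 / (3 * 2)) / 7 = 1 / 42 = 0.02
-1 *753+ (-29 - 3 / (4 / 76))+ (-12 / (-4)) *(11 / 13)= -10874 / 13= -836.46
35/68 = 0.51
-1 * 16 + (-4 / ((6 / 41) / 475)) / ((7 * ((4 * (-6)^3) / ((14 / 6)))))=-42733 / 3888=-10.99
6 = 6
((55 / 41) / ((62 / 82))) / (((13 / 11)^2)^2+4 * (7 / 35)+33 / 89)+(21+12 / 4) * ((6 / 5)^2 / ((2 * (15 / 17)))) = 1588172553503 / 78808223250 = 20.15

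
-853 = -853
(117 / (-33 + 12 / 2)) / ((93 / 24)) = -104 / 93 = -1.12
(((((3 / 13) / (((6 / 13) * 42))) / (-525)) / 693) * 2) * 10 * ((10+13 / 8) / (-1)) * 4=31 / 1018710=0.00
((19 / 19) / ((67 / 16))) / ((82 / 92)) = 736 / 2747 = 0.27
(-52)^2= 2704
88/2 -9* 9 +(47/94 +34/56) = -1005/28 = -35.89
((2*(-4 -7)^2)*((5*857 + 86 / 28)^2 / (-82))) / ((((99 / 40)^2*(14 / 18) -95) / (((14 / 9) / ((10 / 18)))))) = 69772686683040 / 41436199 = 1683858.28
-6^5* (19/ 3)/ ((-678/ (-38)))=-311904/ 113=-2760.21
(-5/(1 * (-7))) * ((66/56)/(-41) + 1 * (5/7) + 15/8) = 29395/16072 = 1.83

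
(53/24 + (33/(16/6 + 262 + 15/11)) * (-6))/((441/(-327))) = -33623339/30972312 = -1.09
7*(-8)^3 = -3584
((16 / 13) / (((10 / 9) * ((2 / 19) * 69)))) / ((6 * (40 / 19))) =0.01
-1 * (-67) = 67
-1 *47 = -47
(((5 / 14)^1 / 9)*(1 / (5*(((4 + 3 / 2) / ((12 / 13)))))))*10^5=400000 / 3003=133.20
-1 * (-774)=774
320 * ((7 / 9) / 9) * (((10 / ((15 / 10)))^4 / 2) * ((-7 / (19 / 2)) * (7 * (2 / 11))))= -35123200000 / 1371249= -25614.02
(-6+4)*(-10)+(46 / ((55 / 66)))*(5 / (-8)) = -29 / 2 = -14.50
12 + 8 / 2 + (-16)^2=272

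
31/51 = 0.61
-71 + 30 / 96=-1131 / 16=-70.69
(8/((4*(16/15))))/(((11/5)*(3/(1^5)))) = 25/88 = 0.28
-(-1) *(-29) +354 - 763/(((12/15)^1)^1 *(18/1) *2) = 42985/144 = 298.51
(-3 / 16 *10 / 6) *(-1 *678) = 1695 / 8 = 211.88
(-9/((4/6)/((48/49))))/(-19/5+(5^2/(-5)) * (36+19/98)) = 2160/30179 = 0.07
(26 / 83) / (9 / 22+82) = 572 / 150479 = 0.00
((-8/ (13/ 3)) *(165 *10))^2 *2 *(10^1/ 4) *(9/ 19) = 70567200000/ 3211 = 21976705.08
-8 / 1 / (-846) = 4 / 423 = 0.01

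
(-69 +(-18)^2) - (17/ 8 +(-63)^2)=-3716.12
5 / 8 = 0.62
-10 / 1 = -10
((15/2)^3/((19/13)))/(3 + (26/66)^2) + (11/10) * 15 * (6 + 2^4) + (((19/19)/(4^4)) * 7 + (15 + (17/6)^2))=477.54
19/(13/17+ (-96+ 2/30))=-4845/24268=-0.20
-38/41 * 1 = -38/41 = -0.93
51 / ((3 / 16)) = 272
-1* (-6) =6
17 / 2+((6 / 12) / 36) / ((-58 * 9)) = 319463 / 37584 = 8.50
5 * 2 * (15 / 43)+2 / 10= 793 / 215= 3.69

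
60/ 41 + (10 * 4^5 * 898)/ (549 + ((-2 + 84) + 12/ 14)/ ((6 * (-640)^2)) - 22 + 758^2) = 17.45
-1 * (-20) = 20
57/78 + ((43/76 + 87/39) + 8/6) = 14407/2964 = 4.86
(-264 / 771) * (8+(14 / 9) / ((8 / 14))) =-8492 / 2313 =-3.67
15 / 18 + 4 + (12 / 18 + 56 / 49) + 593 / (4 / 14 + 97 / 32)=1928747 / 10402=185.42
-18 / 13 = -1.38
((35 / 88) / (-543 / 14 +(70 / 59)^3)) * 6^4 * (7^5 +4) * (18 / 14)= -352375047220140 / 1173906767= -300172.94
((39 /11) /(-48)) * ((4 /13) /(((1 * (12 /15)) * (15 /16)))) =-1 /33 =-0.03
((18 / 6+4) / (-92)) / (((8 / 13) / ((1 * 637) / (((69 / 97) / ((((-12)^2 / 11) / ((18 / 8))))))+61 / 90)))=-10797178483 / 16758720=-644.27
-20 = -20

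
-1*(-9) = 9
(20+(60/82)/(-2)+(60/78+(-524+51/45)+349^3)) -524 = 339847642681/7995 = 42507522.54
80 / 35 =16 / 7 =2.29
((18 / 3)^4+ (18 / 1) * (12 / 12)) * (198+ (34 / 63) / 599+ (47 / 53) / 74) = 2139396455407 / 8222473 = 260188.93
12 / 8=3 / 2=1.50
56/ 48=1.17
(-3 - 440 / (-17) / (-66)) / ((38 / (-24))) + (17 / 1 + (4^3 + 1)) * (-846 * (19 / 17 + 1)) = -47449756 / 323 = -146903.27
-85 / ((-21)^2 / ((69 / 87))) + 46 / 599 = -582751 / 7660611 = -0.08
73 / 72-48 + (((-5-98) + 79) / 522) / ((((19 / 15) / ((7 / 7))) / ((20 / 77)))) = -143559341 / 3054744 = -47.00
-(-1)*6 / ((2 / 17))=51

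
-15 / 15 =-1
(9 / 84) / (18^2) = 1 / 3024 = 0.00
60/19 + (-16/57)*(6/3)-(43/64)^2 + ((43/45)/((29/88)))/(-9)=1666204709/914042880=1.82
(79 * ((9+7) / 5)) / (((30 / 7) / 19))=84056 / 75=1120.75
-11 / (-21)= 11 / 21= 0.52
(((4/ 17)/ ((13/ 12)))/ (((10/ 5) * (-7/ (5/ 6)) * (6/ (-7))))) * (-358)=-3580/ 663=-5.40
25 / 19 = 1.32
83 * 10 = 830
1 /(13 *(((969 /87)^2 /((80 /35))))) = 13456 /9493939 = 0.00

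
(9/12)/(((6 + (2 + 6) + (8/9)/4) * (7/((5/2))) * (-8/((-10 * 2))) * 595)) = 135/1705984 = 0.00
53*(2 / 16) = 53 / 8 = 6.62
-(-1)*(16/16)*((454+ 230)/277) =684/277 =2.47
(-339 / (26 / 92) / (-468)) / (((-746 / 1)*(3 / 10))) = -0.01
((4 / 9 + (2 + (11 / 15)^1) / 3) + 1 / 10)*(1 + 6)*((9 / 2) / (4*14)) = 131 / 160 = 0.82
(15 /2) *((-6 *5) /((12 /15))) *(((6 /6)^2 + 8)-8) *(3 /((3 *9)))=-125 /4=-31.25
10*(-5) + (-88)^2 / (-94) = -6222 / 47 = -132.38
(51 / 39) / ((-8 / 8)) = -17 / 13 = -1.31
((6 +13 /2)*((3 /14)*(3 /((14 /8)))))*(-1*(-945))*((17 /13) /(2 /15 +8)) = 7745625 /11102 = 697.68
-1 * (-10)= 10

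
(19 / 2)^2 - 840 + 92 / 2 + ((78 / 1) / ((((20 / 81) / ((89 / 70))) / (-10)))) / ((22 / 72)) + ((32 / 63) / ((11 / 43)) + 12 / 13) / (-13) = -32438354167 / 2342340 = -13848.70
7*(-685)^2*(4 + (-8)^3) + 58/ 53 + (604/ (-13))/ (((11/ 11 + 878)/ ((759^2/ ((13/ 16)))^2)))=-963491076832627946/ 34117213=-28240614989.06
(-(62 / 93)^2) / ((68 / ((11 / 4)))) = -11 / 612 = -0.02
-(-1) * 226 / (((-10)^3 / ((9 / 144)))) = -113 / 8000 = -0.01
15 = 15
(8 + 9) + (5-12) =10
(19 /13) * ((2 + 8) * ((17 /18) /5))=323 /117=2.76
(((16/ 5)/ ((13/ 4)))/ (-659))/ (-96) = 2/ 128505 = 0.00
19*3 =57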